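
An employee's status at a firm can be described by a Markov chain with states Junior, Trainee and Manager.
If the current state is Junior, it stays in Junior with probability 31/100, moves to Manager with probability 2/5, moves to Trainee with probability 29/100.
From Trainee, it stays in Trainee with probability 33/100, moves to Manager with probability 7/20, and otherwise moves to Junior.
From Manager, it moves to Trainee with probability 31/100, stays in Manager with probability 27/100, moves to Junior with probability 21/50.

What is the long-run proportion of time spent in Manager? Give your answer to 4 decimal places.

0.3403

Let the stationary distribution be π with π = πP and π_1 + π_2 + π_3 = 1.
π_1 = 0.31·π_1 + 0.32·π_2 + 0.42·π_3
π_2 = 0.29·π_1 + 0.33·π_2 + 0.31·π_3
Solving with the normalization constraint gives π = (0.3505, 0.3092, 0.3403).
So the stationary probability of Manager is 0.3403.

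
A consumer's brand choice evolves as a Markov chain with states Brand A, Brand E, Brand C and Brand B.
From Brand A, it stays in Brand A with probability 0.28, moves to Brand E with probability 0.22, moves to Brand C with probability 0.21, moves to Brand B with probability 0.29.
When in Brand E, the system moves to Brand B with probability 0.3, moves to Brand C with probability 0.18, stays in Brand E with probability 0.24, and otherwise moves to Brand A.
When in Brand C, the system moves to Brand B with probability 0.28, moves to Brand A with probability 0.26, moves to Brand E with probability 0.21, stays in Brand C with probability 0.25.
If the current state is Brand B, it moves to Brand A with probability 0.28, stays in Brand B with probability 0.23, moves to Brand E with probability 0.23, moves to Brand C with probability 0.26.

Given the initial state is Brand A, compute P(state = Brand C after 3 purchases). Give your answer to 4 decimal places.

Propagate the distribution vector 3 purchases from Brand A.
After 0 purchases: (1.0000, 0.0000, 0.0000, 0.0000)
After 1 purchase: (0.2800, 0.2200, 0.2100, 0.2900)
After 2 purchases: (0.2758, 0.2252, 0.2263, 0.2727)
After 3 purchases: (0.2755, 0.2250, 0.2259, 0.2736)
P(in Brand C after 3 purchases) = 0.2259

0.2259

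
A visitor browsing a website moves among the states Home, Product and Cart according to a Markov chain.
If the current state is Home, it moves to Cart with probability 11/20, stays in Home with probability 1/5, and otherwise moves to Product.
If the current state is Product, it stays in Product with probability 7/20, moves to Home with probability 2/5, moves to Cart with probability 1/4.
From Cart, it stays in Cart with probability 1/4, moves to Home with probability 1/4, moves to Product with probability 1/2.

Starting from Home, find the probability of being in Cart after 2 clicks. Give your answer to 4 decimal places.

Sum over the intermediate state after 1 click:
P = P(Home→Home)·P(Home→Cart) + P(Home→Product)·P(Product→Cart) + P(Home→Cart)·P(Cart→Cart)
  = 0.2×0.55 + 0.25×0.25 + 0.55×0.25
  = 0.1100 + 0.0625 + 0.1375 = 0.3100

0.3100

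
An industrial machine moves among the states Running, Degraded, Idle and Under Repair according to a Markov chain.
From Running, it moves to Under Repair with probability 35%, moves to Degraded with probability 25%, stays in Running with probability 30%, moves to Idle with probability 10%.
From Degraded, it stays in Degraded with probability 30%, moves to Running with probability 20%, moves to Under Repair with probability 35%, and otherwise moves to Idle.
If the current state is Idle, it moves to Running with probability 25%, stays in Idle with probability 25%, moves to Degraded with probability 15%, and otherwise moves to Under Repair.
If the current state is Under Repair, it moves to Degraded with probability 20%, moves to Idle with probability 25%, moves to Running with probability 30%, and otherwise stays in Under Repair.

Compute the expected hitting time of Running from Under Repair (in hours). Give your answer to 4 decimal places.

Let t(s) be the expected number of hours to first reach Running from state s, with t(Running) = 0. Conditioning on the first hour:
t(Degraded) = 1 + 0.3·t(Degraded) + 0.15·t(Idle) + 0.35·t(Under Repair)
t(Idle) = 1 + 0.15·t(Degraded) + 0.25·t(Idle) + 0.35·t(Under Repair)
t(Under Repair) = 1 + 0.2·t(Degraded) + 0.25·t(Idle) + 0.25·t(Under Repair)
Solving: t(Degraded) = 4.1336, t(Idle) = 3.9040, t(Under Repair) = 3.7370.
Expected hours from Under Repair to Running: 3.7370.

3.7370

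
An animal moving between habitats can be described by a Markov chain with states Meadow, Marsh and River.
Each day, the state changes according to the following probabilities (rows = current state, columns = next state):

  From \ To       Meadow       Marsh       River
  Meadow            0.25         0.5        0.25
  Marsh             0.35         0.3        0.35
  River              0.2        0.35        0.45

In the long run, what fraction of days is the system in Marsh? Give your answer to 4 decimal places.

0.3718

Let the stationary distribution be π with π = πP and π_1 + π_2 + π_3 = 1.
π_1 = 0.25·π_1 + 0.35·π_2 + 0.2·π_3
π_2 = 0.5·π_1 + 0.3·π_2 + 0.35·π_3
Solving with the normalization constraint gives π = (0.2692, 0.3718, 0.3590).
So the stationary probability of Marsh is 0.3718.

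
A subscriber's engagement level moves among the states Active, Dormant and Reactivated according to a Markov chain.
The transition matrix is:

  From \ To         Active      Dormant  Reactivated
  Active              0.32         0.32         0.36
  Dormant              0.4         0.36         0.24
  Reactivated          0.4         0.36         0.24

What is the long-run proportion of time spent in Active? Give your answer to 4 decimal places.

Let the stationary distribution be π with π = πP and π_1 + π_2 + π_3 = 1.
π_1 = 0.32·π_1 + 0.4·π_2 + 0.4·π_3
π_2 = 0.32·π_1 + 0.36·π_2 + 0.36·π_3
Solving with the normalization constraint gives π = (0.3704, 0.3452, 0.2844).
So the stationary probability of Active is 0.3704.

0.3704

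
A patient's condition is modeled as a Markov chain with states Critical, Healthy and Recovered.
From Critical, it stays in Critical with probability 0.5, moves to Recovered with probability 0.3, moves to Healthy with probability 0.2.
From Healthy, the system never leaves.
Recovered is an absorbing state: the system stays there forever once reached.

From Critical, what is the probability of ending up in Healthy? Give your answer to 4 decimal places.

Let h(s) be the probability of absorption at Healthy starting from transient state s. Then h(Healthy) = 1 and h(Recovered) = 0. By first-step analysis:
h(Critical) = 0.5·h(Critical) + 0.2·1 + 0.3·0
Solving: h(Critical) = 0.4000.
Starting from Critical, the probability is 0.4000.

0.4000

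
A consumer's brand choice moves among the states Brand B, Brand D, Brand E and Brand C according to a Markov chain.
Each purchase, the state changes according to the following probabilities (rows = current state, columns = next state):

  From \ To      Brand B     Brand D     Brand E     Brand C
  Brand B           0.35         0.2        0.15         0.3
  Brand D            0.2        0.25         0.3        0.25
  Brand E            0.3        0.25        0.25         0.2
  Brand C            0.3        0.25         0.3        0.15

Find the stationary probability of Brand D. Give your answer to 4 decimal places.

Let the stationary distribution be π with π = πP and π_1 + π_2 + π_3 + π_4 = 1.
π_1 = 0.35·π_1 + 0.2·π_2 + 0.3·π_3 + 0.3·π_4
π_2 = 0.2·π_1 + 0.25·π_2 + 0.25·π_3 + 0.25·π_4
π_3 = 0.15·π_1 + 0.3·π_2 + 0.25·π_3 + 0.3·π_4
Solving with the normalization constraint gives π = (0.2910, 0.2354, 0.2441, 0.2294).
So the stationary probability of Brand D is 0.2354.

0.2354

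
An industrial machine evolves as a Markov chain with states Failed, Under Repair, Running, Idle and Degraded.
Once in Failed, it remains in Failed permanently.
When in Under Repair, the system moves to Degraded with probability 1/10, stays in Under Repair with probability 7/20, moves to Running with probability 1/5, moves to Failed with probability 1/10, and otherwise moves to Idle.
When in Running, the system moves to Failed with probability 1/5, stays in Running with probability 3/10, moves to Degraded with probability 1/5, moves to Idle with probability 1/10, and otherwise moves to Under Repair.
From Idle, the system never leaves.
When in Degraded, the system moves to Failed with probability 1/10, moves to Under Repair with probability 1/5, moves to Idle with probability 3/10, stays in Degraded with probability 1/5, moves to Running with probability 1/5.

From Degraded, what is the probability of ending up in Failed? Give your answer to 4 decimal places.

Let h(s) be the probability of absorption at Failed starting from transient state s. Then h(Failed) = 1 and h(Idle) = 0. By first-step analysis:
h(Under Repair) = 0.1·1 + 0.35·h(Under Repair) + 0.2·h(Running) + 0.25·0 + 0.1·h(Degraded)
h(Running) = 0.2·1 + 0.2·h(Under Repair) + 0.3·h(Running) + 0.1·0 + 0.2·h(Degraded)
h(Degraded) = 0.1·1 + 0.2·h(Under Repair) + 0.2·h(Running) + 0.3·0 + 0.2·h(Degraded)
Solving: h(Under Repair) = 0.3536, h(Running) = 0.4821, h(Degraded) = 0.3339.
Starting from Degraded, the probability is 0.3339.

0.3339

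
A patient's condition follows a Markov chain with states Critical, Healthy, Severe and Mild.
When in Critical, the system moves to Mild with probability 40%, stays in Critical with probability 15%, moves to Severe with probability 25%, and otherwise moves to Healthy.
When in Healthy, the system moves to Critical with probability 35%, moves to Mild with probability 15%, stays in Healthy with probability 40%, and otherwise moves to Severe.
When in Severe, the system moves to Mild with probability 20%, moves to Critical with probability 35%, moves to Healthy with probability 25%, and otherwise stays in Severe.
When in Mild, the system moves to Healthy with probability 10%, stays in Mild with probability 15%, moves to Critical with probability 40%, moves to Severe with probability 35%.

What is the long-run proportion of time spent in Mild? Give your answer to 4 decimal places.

0.2367

Let the stationary distribution be π with π = πP and π_1 + π_2 + π_3 + π_4 = 1.
π_1 = 0.15·π_1 + 0.35·π_2 + 0.35·π_3 + 0.4·π_4
π_2 = 0.2·π_1 + 0.4·π_2 + 0.25·π_3 + 0.1·π_4
π_3 = 0.25·π_1 + 0.1·π_2 + 0.2·π_3 + 0.35·π_4
Solving with the normalization constraint gives π = (0.3015, 0.2346, 0.2271, 0.2367).
So the stationary probability of Mild is 0.2367.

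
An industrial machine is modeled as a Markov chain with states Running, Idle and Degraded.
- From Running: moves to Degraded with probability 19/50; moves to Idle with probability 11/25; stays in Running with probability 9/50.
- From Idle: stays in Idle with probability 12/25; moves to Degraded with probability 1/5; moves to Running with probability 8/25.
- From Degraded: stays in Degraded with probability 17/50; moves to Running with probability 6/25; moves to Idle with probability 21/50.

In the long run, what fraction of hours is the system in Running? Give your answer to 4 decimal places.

0.2606

Let the stationary distribution be π with π = πP and π_1 + π_2 + π_3 = 1.
π_1 = 0.18·π_1 + 0.32·π_2 + 0.24·π_3
π_2 = 0.44·π_1 + 0.48·π_2 + 0.42·π_3
Solving with the normalization constraint gives π = (0.2606, 0.4524, 0.2871).
So the stationary probability of Running is 0.2606.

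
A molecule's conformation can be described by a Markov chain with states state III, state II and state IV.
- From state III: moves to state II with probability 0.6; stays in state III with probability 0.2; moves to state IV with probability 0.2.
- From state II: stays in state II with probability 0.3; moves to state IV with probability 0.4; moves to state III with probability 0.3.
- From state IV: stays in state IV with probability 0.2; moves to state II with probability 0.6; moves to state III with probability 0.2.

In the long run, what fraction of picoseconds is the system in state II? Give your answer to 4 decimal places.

Let the stationary distribution be π with π = πP and π_1 + π_2 + π_3 = 1.
π_1 = 0.2·π_1 + 0.3·π_2 + 0.2·π_3
π_2 = 0.6·π_1 + 0.3·π_2 + 0.6·π_3
Solving with the normalization constraint gives π = (0.2462, 0.4615, 0.2923).
So the stationary probability of state II is 0.4615.

0.4615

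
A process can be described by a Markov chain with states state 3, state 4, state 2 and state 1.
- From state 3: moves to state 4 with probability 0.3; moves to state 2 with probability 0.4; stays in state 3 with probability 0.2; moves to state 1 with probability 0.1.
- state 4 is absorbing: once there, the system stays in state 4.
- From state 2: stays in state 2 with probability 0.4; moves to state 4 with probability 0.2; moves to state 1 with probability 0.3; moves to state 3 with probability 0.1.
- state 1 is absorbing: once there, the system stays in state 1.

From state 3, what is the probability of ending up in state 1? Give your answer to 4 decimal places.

Let h(s) be the probability of absorption at state 1 starting from transient state s. Then h(state 1) = 1 and h(state 4) = 0. By first-step analysis:
h(state 3) = 0.2·h(state 3) + 0.3·0 + 0.4·h(state 2) + 0.1·1
h(state 2) = 0.1·h(state 3) + 0.2·0 + 0.4·h(state 2) + 0.3·1
Solving: h(state 3) = 0.4091, h(state 2) = 0.5682.
Starting from state 3, the probability is 0.4091.

0.4091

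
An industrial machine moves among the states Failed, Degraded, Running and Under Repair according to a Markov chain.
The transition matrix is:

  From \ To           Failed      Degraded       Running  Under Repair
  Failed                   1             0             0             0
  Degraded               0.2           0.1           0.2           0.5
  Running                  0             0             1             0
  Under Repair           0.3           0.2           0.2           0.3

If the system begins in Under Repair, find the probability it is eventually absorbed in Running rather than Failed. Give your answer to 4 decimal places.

0.4151

Let h(s) be the probability of absorption at Running starting from transient state s. Then h(Running) = 1 and h(Failed) = 0. By first-step analysis:
h(Degraded) = 0.2·0 + 0.1·h(Degraded) + 0.2·1 + 0.5·h(Under Repair)
h(Under Repair) = 0.3·0 + 0.2·h(Degraded) + 0.2·1 + 0.3·h(Under Repair)
Solving: h(Degraded) = 0.4528, h(Under Repair) = 0.4151.
Starting from Under Repair, the probability is 0.4151.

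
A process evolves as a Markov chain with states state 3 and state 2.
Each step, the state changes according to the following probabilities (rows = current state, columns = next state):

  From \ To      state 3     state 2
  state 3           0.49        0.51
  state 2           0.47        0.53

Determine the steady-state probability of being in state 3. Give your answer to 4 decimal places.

0.4796

Let the stationary distribution be π with π = πP and π_1 + π_2 = 1.
π_1 = 0.49·π_1 + 0.47·π_2
Solving with the normalization constraint gives π = (0.4796, 0.5204).
So the stationary probability of state 3 is 0.4796.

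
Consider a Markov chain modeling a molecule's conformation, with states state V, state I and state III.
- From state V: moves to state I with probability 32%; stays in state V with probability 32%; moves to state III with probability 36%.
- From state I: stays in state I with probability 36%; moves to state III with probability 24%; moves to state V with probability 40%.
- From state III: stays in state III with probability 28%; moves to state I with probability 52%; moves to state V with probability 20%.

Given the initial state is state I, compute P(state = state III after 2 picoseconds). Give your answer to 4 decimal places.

Sum over the intermediate state after 1 picosecond:
P = P(state I→state V)·P(state V→state III) + P(state I→state I)·P(state I→state III) + P(state I→state III)·P(state III→state III)
  = 0.4×0.36 + 0.36×0.24 + 0.24×0.28
  = 0.1440 + 0.0864 + 0.0672 = 0.2976

0.2976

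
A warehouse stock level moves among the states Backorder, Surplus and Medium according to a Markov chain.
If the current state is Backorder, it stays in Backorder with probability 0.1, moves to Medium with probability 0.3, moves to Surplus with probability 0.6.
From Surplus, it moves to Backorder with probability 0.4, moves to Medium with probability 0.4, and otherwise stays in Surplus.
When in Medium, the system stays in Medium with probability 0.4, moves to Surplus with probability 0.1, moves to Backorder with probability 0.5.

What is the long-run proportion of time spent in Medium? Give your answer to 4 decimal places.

Let the stationary distribution be π with π = πP and π_1 + π_2 + π_3 = 1.
π_1 = 0.1·π_1 + 0.4·π_2 + 0.5·π_3
π_2 = 0.6·π_1 + 0.2·π_2 + 0.1·π_3
Solving with the normalization constraint gives π = (0.3359, 0.2977, 0.3664).
So the stationary probability of Medium is 0.3664.

0.3664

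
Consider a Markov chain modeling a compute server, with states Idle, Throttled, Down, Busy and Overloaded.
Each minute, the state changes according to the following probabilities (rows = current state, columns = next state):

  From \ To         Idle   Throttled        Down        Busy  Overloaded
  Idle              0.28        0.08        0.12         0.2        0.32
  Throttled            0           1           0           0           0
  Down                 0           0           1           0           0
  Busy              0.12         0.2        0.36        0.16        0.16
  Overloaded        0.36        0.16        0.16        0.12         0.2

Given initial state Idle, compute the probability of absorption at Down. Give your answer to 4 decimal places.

0.5856

Let h(s) be the probability of absorption at Down starting from transient state s. Then h(Down) = 1 and h(Throttled) = 0. By first-step analysis:
h(Idle) = 0.28·h(Idle) + 0.08·0 + 0.12·1 + 0.2·h(Busy) + 0.32·h(Overloaded)
h(Busy) = 0.12·h(Idle) + 0.2·0 + 0.36·1 + 0.16·h(Busy) + 0.16·h(Overloaded)
h(Overloaded) = 0.36·h(Idle) + 0.16·0 + 0.16·1 + 0.12·h(Busy) + 0.2·h(Overloaded)
Solving: h(Idle) = 0.5856, h(Busy) = 0.6182, h(Overloaded) = 0.5563.
Starting from Idle, the probability is 0.5856.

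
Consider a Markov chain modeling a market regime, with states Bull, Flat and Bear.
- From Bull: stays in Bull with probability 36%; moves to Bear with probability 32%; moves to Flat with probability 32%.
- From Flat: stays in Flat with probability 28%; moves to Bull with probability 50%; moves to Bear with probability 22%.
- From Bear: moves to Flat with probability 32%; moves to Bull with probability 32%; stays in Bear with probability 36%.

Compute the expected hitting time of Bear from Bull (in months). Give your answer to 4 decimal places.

3.4574

Let t(s) be the expected number of months to first reach Bear from state s, with t(Bear) = 0. Conditioning on the first month:
t(Bull) = 1 + 0.36·t(Bull) + 0.32·t(Flat)
t(Flat) = 1 + 0.5·t(Bull) + 0.28·t(Flat)
Solving: t(Bull) = 3.4574, t(Flat) = 3.7899.
Expected months from Bull to Bear: 3.4574.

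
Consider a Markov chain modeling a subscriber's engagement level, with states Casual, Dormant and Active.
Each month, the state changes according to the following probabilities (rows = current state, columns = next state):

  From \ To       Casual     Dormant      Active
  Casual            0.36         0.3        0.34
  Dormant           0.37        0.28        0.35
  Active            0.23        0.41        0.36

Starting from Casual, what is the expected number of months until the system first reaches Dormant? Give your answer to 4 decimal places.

2.9572

Let t(s) be the expected number of months to first reach Dormant from state s, with t(Dormant) = 0. Conditioning on the first month:
t(Casual) = 1 + 0.36·t(Casual) + 0.34·t(Active)
t(Active) = 1 + 0.23·t(Casual) + 0.36·t(Active)
Solving: t(Casual) = 2.9572, t(Active) = 2.6252.
Expected months from Casual to Dormant: 2.9572.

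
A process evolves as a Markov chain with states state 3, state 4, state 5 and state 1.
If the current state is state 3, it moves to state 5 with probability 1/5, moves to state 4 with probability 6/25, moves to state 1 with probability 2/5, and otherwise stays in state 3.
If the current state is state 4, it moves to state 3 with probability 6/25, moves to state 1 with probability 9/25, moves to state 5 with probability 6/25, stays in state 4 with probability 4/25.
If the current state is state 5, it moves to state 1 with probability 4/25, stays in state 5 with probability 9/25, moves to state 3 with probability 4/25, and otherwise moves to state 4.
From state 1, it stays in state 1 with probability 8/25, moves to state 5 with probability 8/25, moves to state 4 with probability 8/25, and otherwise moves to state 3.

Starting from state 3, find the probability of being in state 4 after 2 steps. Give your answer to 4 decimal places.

0.2688

Propagate the distribution vector 2 steps from state 3.
After 0 steps: (1.0000, 0.0000, 0.0000, 0.0000)
After 1 step: (0.1600, 0.2400, 0.2000, 0.4000)
After 2 steps: (0.1312, 0.2688, 0.2896, 0.3104)
P(in state 4 after 2 steps) = 0.2688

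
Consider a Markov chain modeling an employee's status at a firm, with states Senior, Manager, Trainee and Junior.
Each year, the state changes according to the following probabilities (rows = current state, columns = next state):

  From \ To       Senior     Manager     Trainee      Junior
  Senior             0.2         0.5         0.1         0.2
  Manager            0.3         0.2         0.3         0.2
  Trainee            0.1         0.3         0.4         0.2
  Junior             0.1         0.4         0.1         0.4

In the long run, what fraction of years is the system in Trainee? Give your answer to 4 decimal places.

0.2368

Let the stationary distribution be π with π = πP and π_1 + π_2 + π_3 + π_4 = 1.
π_1 = 0.2·π_1 + 0.3·π_2 + 0.1·π_3 + 0.1·π_4
π_2 = 0.5·π_1 + 0.2·π_2 + 0.3·π_3 + 0.4·π_4
π_3 = 0.1·π_1 + 0.3·π_2 + 0.4·π_3 + 0.1·π_4
Solving with the normalization constraint gives π = (0.1842, 0.3289, 0.2368, 0.2500).
So the stationary probability of Trainee is 0.2368.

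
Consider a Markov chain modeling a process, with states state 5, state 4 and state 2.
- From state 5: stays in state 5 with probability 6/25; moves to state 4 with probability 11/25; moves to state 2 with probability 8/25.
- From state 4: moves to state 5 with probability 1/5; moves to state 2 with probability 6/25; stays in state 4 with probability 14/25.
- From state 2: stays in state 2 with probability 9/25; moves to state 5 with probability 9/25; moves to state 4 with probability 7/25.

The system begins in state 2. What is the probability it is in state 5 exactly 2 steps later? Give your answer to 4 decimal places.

Sum over the intermediate state after 1 step:
P = P(state 2→state 5)·P(state 5→state 5) + P(state 2→state 4)·P(state 4→state 5) + P(state 2→state 2)·P(state 2→state 5)
  = 0.36×0.24 + 0.28×0.2 + 0.36×0.36
  = 0.0864 + 0.0560 + 0.1296 = 0.2720

0.2720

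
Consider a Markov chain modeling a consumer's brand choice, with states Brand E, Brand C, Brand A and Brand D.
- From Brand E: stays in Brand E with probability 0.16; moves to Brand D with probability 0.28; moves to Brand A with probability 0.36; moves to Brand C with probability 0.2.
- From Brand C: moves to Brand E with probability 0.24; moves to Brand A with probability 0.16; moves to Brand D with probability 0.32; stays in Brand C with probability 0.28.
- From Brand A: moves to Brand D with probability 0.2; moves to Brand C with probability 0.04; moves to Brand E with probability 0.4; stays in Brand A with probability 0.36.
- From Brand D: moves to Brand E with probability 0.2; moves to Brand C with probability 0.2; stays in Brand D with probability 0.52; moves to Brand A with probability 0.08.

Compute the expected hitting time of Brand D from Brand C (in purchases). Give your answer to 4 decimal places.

3.6011

Let t(s) be the expected number of purchases to first reach Brand D from state s, with t(Brand D) = 0. Conditioning on the first purchase:
t(Brand E) = 1 + 0.16·t(Brand E) + 0.2·t(Brand C) + 0.36·t(Brand A)
t(Brand C) = 1 + 0.24·t(Brand E) + 0.28·t(Brand C) + 0.16·t(Brand A)
t(Brand A) = 1 + 0.4·t(Brand E) + 0.04·t(Brand C) + 0.36·t(Brand A)
Solving: t(Brand E) = 3.8435, t(Brand C) = 3.6011, t(Brand A) = 4.1898.
Expected purchases from Brand C to Brand D: 3.6011.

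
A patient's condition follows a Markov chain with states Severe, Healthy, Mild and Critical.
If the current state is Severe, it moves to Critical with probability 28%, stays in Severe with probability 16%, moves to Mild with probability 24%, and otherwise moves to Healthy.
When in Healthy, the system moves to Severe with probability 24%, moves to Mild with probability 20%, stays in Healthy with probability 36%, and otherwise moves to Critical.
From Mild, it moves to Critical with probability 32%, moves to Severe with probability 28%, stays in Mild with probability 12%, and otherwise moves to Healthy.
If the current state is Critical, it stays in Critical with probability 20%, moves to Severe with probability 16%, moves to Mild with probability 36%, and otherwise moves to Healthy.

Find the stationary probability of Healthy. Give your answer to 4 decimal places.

Let the stationary distribution be π with π = πP and π_1 + π_2 + π_3 + π_4 = 1.
π_1 = 0.16·π_1 + 0.24·π_2 + 0.28·π_3 + 0.16·π_4
π_2 = 0.32·π_1 + 0.36·π_2 + 0.28·π_3 + 0.28·π_4
π_3 = 0.24·π_1 + 0.2·π_2 + 0.12·π_3 + 0.36·π_4
Solving with the normalization constraint gives π = (0.2126, 0.3136, 0.2293, 0.2445).
So the stationary probability of Healthy is 0.3136.

0.3136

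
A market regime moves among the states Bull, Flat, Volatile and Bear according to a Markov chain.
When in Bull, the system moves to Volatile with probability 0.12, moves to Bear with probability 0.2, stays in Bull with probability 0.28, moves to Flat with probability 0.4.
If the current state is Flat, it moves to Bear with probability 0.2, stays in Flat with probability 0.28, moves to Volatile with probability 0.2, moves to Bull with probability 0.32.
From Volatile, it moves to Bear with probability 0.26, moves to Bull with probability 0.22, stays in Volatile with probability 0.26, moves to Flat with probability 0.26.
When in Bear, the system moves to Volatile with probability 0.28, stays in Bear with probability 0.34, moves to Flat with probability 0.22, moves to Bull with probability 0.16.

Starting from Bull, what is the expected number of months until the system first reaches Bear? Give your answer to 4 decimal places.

Let t(s) be the expected number of months to first reach Bear from state s, with t(Bear) = 0. Conditioning on the first month:
t(Bull) = 1 + 0.28·t(Bull) + 0.4·t(Flat) + 0.12·t(Volatile)
t(Flat) = 1 + 0.32·t(Bull) + 0.28·t(Flat) + 0.2·t(Volatile)
t(Volatile) = 1 + 0.22·t(Bull) + 0.26·t(Flat) + 0.26·t(Volatile)
Solving: t(Bull) = 4.7563, t(Flat) = 4.7329, t(Volatile) = 4.4283.
Expected months from Bull to Bear: 4.7563.

4.7563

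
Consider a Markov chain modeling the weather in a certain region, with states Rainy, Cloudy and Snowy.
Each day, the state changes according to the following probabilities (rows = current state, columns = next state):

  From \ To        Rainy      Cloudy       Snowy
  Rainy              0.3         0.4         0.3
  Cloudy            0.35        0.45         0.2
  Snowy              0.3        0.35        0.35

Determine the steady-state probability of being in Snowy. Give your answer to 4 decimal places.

Let the stationary distribution be π with π = πP and π_1 + π_2 + π_3 = 1.
π_1 = 0.3·π_1 + 0.35·π_2 + 0.3·π_3
π_2 = 0.4·π_1 + 0.45·π_2 + 0.35·π_3
Solving with the normalization constraint gives π = (0.3203, 0.4067, 0.2730).
So the stationary probability of Snowy is 0.2730.

0.2730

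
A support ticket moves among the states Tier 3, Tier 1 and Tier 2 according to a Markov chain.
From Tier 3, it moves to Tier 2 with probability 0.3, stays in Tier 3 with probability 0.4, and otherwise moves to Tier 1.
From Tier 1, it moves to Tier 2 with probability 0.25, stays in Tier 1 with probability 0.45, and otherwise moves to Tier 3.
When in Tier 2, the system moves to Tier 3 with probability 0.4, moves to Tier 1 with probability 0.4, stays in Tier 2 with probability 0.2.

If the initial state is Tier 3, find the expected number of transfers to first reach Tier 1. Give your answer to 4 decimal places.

Let t(s) be the expected number of transfers to first reach Tier 1 from state s, with t(Tier 1) = 0. Conditioning on the first transfer:
t(Tier 3) = 1 + 0.4·t(Tier 3) + 0.3·t(Tier 2)
t(Tier 2) = 1 + 0.4·t(Tier 3) + 0.2·t(Tier 2)
Solving: t(Tier 3) = 3.0556, t(Tier 2) = 2.7778.
Expected transfers from Tier 3 to Tier 1: 3.0556.

3.0556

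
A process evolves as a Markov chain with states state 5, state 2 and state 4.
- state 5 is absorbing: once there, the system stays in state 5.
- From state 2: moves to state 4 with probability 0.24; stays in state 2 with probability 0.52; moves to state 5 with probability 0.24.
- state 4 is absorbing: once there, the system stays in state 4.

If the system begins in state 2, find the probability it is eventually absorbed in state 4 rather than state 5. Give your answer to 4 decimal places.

0.5000

Let h(s) be the probability of absorption at state 4 starting from transient state s. Then h(state 4) = 1 and h(state 5) = 0. By first-step analysis:
h(state 2) = 0.24·0 + 0.52·h(state 2) + 0.24·1
Solving: h(state 2) = 0.5000.
Starting from state 2, the probability is 0.5000.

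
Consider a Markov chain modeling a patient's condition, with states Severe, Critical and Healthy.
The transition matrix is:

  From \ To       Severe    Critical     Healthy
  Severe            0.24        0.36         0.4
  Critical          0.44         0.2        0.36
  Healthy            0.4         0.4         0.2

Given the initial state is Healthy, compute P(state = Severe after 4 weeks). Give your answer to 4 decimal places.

Propagate the distribution vector 4 weeks from Healthy.
After 0 weeks: (0.0000, 0.0000, 1.0000)
After 1 week: (0.4000, 0.4000, 0.2000)
After 2 weeks: (0.3520, 0.3040, 0.3440)
After 3 weeks: (0.3558, 0.3251, 0.3190)
After 4 weeks: (0.3561, 0.3207, 0.3232)
P(in Severe after 4 weeks) = 0.3561

0.3561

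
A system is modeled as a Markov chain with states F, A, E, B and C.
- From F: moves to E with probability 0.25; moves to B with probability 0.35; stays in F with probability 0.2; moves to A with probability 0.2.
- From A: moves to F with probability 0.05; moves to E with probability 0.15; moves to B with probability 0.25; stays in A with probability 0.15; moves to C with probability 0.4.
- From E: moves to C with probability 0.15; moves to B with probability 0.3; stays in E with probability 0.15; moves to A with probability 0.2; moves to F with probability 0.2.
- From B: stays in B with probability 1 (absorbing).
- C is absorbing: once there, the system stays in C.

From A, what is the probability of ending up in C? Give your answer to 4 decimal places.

Let h(s) be the probability of absorption at C starting from transient state s. Then h(C) = 1 and h(B) = 0. By first-step analysis:
h(F) = 0.2·h(F) + 0.2·h(A) + 0.25·h(E) + 0.35·0
h(A) = 0.05·h(F) + 0.15·h(A) + 0.15·h(E) + 0.25·0 + 0.4·1
h(E) = 0.2·h(F) + 0.2·h(A) + 0.15·h(E) + 0.3·0 + 0.15·1
Solving: h(F) = 0.2515, h(A) = 0.5498, h(E) = 0.3650.
Starting from A, the probability is 0.5498.

0.5498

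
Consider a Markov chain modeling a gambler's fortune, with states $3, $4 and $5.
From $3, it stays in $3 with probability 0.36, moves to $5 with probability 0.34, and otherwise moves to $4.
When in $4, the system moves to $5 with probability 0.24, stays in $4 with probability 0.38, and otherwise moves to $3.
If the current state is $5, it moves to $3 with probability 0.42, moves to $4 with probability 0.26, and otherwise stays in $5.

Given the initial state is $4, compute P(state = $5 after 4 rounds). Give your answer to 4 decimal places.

0.3026

Propagate the distribution vector 4 rounds from $4.
After 0 rounds: (0.0000, 1.0000, 0.0000)
After 1 round: (0.3800, 0.3800, 0.2400)
After 2 rounds: (0.3820, 0.3208, 0.2972)
After 3 rounds: (0.3842, 0.3138, 0.3020)
After 4 rounds: (0.3844, 0.3130, 0.3026)
P(in $5 after 4 rounds) = 0.3026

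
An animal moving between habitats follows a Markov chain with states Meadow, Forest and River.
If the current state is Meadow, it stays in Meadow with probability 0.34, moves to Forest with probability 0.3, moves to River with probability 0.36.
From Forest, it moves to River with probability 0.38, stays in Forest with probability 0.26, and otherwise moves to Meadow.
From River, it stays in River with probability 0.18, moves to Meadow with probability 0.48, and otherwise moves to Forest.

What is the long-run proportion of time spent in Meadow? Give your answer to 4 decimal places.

Let the stationary distribution be π with π = πP and π_1 + π_2 + π_3 = 1.
π_1 = 0.34·π_1 + 0.36·π_2 + 0.48·π_3
π_2 = 0.3·π_1 + 0.26·π_2 + 0.34·π_3
Solving with the normalization constraint gives π = (0.3894, 0.3004, 0.3102).
So the stationary probability of Meadow is 0.3894.

0.3894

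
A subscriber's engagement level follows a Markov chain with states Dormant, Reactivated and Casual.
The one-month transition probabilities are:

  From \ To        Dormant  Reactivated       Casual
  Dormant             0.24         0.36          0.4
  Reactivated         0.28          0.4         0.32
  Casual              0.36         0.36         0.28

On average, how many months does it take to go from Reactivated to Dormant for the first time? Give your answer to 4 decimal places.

Let t(s) be the expected number of months to first reach Dormant from state s, with t(Dormant) = 0. Conditioning on the first month:
t(Reactivated) = 1 + 0.4·t(Reactivated) + 0.32·t(Casual)
t(Casual) = 1 + 0.36·t(Reactivated) + 0.28·t(Casual)
Solving: t(Reactivated) = 3.2828, t(Casual) = 3.0303.
Expected months from Reactivated to Dormant: 3.2828.

3.2828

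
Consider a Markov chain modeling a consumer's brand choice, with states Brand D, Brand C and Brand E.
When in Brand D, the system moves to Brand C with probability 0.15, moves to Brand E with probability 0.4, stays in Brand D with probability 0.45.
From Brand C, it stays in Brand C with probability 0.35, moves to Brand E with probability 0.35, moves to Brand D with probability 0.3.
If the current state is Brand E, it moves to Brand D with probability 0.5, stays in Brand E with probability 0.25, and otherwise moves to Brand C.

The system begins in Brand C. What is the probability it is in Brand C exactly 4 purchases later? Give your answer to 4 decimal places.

Propagate the distribution vector 4 purchases from Brand C.
After 0 purchases: (0.0000, 1.0000, 0.0000)
After 1 purchase: (0.3000, 0.3500, 0.3500)
After 2 purchases: (0.4150, 0.2550, 0.3300)
After 3 purchases: (0.4283, 0.2340, 0.3378)
After 4 purchases: (0.4318, 0.2306, 0.3376)
P(in Brand C after 4 purchases) = 0.2306

0.2306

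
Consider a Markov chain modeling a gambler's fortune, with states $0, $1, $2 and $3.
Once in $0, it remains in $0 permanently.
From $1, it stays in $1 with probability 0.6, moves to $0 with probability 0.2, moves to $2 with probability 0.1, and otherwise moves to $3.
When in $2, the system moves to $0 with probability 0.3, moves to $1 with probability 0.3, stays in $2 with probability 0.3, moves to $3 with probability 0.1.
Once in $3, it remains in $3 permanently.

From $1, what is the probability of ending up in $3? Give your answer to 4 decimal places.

0.3200

Let h(s) be the probability of absorption at $3 starting from transient state s. Then h($3) = 1 and h($0) = 0. By first-step analysis:
h($1) = 0.2·0 + 0.6·h($1) + 0.1·h($2) + 0.1·1
h($2) = 0.3·0 + 0.3·h($1) + 0.3·h($2) + 0.1·1
Solving: h($1) = 0.3200, h($2) = 0.2800.
Starting from $1, the probability is 0.3200.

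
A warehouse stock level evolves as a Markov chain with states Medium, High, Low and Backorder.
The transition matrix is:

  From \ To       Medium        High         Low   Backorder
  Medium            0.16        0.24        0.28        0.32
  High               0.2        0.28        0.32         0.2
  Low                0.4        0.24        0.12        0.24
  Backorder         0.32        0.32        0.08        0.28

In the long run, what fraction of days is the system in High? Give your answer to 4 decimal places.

0.2717

Let the stationary distribution be π with π = πP and π_1 + π_2 + π_3 + π_4 = 1.
π_1 = 0.16·π_1 + 0.2·π_2 + 0.4·π_3 + 0.32·π_4
π_2 = 0.24·π_1 + 0.28·π_2 + 0.24·π_3 + 0.32·π_4
π_3 = 0.28·π_1 + 0.32·π_2 + 0.12·π_3 + 0.08·π_4
Solving with the normalization constraint gives π = (0.2619, 0.2717, 0.2058, 0.2605).
So the stationary probability of High is 0.2717.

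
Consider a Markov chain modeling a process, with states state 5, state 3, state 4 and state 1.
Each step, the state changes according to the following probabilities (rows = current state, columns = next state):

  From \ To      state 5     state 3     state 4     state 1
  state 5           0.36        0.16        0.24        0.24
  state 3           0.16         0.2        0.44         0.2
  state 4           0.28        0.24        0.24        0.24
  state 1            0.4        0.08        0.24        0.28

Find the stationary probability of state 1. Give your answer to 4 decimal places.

0.2429

Let the stationary distribution be π with π = πP and π_1 + π_2 + π_3 + π_4 = 1.
π_1 = 0.36·π_1 + 0.16·π_2 + 0.28·π_3 + 0.4·π_4
π_2 = 0.16·π_1 + 0.2·π_2 + 0.24·π_3 + 0.08·π_4
π_3 = 0.24·π_1 + 0.44·π_2 + 0.24·π_3 + 0.24·π_4
Solving with the normalization constraint gives π = (0.3140, 0.1692, 0.2738, 0.2429).
So the stationary probability of state 1 is 0.2429.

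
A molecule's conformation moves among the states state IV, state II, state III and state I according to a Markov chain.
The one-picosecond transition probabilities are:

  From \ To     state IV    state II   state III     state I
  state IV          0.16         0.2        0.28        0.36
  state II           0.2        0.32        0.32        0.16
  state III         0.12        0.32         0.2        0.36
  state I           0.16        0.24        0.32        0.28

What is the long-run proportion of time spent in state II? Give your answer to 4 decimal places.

0.2783

Let the stationary distribution be π with π = πP and π_1 + π_2 + π_3 + π_4 = 1.
π_1 = 0.16·π_1 + 0.2·π_2 + 0.12·π_3 + 0.16·π_4
π_2 = 0.2·π_1 + 0.32·π_2 + 0.32·π_3 + 0.24·π_4
π_3 = 0.28·π_1 + 0.32·π_2 + 0.2·π_3 + 0.32·π_4
Solving with the normalization constraint gives π = (0.1599, 0.2783, 0.2800, 0.2818).
So the stationary probability of state II is 0.2783.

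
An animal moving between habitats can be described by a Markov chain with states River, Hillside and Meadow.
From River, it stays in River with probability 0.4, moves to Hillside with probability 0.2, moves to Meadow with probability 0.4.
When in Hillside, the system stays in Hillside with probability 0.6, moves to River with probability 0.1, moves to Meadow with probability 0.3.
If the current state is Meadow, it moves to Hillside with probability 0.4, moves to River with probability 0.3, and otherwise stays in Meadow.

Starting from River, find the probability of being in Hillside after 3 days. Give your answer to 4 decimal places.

0.4120

Propagate the distribution vector 3 days from River.
After 0 days: (1.0000, 0.0000, 0.0000)
After 1 day: (0.4000, 0.2000, 0.4000)
After 2 days: (0.3000, 0.3600, 0.3400)
After 3 days: (0.2580, 0.4120, 0.3300)
P(in Hillside after 3 days) = 0.4120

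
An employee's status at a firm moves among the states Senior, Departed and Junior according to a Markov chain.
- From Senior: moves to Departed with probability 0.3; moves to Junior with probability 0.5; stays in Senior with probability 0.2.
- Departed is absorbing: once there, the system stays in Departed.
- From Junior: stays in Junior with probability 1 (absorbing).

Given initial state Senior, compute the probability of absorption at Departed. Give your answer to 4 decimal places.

0.3750

Let h(s) be the probability of absorption at Departed starting from transient state s. Then h(Departed) = 1 and h(Junior) = 0. By first-step analysis:
h(Senior) = 0.2·h(Senior) + 0.3·1 + 0.5·0
Solving: h(Senior) = 0.3750.
Starting from Senior, the probability is 0.3750.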